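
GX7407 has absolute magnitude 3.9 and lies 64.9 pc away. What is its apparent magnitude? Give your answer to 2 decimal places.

m = M + 5 log₁₀(d/10 pc) = 3.9 + 5 log₁₀(64.9/10)
  = 3.9 + 5 × 0.812 = 3.9 + 4.06 = 7.96.

7.96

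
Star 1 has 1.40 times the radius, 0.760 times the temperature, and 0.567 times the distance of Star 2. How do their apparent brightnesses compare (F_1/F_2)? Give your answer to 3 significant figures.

L_1/L_2 = (R_1/R_2)²(T_1/T_2)⁴ = (1.40)² × (0.760)⁴ = 0.6539.
F_1/F_2 = (L_1/L_2)/(d_1/d_2)² = 0.6539 / (0.567)² = 2.034.

2.03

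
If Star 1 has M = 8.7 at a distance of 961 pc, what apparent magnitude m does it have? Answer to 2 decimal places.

18.61

m = M + 5 log₁₀(d/10 pc) = 8.7 + 5 log₁₀(961/10)
  = 8.7 + 5 × 1.983 = 8.7 + 9.91 = 18.61.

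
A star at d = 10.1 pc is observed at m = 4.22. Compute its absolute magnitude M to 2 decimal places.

4.20

M = m − 5 log₁₀(d/10 pc) = 4.22 − 5 log₁₀(10.1/10)
  = 4.22 − 5 × 0.004 = 4.22 − 0.02 = 4.20.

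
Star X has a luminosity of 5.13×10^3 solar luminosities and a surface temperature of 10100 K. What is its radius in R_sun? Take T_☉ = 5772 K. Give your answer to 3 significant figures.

23.4 R_sun

R/R_☉ = √(L/L_☉) / (T/T_☉)² = √(5.13×10^3) / (1.750)²
       = 71.62 / 3.062 = 23.39.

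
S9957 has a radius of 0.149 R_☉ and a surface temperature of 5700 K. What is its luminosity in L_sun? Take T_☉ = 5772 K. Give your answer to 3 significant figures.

0.0211 L_sun

L/L_☉ = (R/R_☉)² (T/T_☉)⁴ = (0.149)² × (5700/5772)⁴
       = 0.02220 × (0.9875)⁴ = 0.02220 × 0.9510 = 0.02111.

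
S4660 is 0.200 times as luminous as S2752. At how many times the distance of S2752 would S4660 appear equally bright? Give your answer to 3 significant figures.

0.447

Equal flux requires L_S4660/d_S4660² = L_S2752/d_S2752², so d_S4660/d_S2752 = √(L_S4660/L_S2752)
= √(0.200) = 0.4472.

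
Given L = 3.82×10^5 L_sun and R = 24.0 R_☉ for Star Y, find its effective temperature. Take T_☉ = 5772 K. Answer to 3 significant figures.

T/T_☉ = (L/L_☉)^(1/4) / (R/R_☉)^(1/2)
T = 5772 × (3.82×10^5)^(1/4) / √(24.0) = 5772 × 24.86 / 4.899 = 2.929×10^4 K.

2.93×10^4 K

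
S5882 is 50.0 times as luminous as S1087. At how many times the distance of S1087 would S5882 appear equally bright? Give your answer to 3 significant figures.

7.07

Equal flux requires L_S5882/d_S5882² = L_S1087/d_S1087², so d_S5882/d_S1087 = √(L_S5882/L_S1087)
= √(50.0) = 7.071.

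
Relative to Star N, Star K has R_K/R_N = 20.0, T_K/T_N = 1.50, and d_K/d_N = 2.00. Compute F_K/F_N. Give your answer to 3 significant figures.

506

L_K/L_N = (R_K/R_N)²(T_K/T_N)⁴ = (20.0)² × (1.50)⁴ = 2025.
F_K/F_N = (L_K/L_N)/(d_K/d_N)² = 2025 / (2.00)² = 506.2.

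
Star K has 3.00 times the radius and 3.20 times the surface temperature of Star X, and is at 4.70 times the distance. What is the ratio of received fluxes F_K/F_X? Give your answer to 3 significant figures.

42.7

L_K/L_X = (R_K/R_X)²(T_K/T_X)⁴ = (3.00)² × (3.20)⁴ = 943.7.
F_K/F_X = (L_K/L_X)/(d_K/d_X)² = 943.7 / (4.70)² = 42.72.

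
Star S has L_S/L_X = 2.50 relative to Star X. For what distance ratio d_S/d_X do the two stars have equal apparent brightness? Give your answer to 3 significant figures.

Equal flux requires L_S/d_S² = L_X/d_X², so d_S/d_X = √(L_S/L_X)
= √(2.50) = 1.581.

1.58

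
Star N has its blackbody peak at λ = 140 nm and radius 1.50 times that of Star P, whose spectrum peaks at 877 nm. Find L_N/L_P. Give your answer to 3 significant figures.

3.46×10^3

Wien's law gives T ∝ 1/λ_max, so T_N/T_P = λ_P/λ_N = 877/140 = 6.264.
Then L ∝ R²T⁴ gives L_N/L_P = (1.50)² × (6.264)⁴ = 2.250 × 1540 = 3465.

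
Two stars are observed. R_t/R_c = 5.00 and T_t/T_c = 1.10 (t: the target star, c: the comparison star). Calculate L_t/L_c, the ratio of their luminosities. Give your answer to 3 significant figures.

36.6

From the Stefan–Boltzmann law, L ∝ R²T⁴, so
L_t/L_c = (R_t/R_c)² (T_t/T_c)⁴ = (5.00)² × (1.10)⁴ = 25.00 × 1.464 = 36.60.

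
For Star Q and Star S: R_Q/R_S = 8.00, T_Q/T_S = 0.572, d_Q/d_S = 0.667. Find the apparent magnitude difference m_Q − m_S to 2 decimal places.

L_Q/L_S = (8.00)²(0.572)⁴ = 6.851.
F_Q/F_S = (L_Q/L_S)/(d_Q/d_S)² = 6.851/0.4449 = 15.40.
m_Q − m_S = −2.5 log₁₀(15.40) = -2.97.

-2.97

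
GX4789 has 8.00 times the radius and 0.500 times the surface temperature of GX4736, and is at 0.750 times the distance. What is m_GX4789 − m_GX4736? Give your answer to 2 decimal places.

L_GX4789/L_GX4736 = (8.00)²(0.500)⁴ = 4.000.
F_GX4789/F_GX4736 = (L_GX4789/L_GX4736)/(d_GX4789/d_GX4736)² = 4.000/0.5625 = 7.111.
m_GX4789 − m_GX4736 = −2.5 log₁₀(7.111) = -2.13.

-2.13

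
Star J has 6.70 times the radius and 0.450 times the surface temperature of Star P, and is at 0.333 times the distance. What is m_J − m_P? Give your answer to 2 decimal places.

-3.05

L_J/L_P = (6.70)²(0.450)⁴ = 1.841.
F_J/F_P = (L_J/L_P)/(d_J/d_P)² = 1.841/0.1109 = 16.60.
m_J − m_P = −2.5 log₁₀(16.60) = -3.05.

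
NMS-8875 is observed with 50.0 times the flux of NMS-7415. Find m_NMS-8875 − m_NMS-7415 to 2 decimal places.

-4.25

m_NMS-8875 − m_NMS-7415 = −2.5 log₁₀(F_NMS-8875/F_NMS-7415) = −2.5 log₁₀(50.0) = −2.5 × (1.699) = -4.247.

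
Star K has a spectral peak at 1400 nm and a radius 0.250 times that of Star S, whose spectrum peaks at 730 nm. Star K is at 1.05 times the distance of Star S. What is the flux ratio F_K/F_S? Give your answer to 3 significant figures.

Wien's law: T_K/T_S = λ_S/λ_K = 730/1400 = 0.5214.
L_K/L_S = (R_K/R_S)²(T_K/T_S)⁴ = (0.250)²(0.5214)⁴ = 0.004620.
F_K/F_S = (L_K/L_S)/(d_K/d_S)² = 0.004620/(1.05)² = 0.004191.

0.00419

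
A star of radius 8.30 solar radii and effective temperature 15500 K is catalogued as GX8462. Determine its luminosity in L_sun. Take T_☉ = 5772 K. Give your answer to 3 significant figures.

L/L_☉ = (R/R_☉)² (T/T_☉)⁴ = (8.30)² × (15500/5772)⁴
       = 68.89 × (2.685)⁴ = 68.89 × 52.00 = 3582.

3.58×10^3 L_sun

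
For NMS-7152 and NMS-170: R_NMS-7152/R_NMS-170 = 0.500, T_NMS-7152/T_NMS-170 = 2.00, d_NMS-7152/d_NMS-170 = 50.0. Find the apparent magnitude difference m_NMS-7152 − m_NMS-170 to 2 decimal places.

6.99

L_NMS-7152/L_NMS-170 = (0.500)²(2.00)⁴ = 4.000.
F_NMS-7152/F_NMS-170 = (L_NMS-7152/L_NMS-170)/(d_NMS-7152/d_NMS-170)² = 4.000/2500 = 0.001600.
m_NMS-7152 − m_NMS-170 = −2.5 log₁₀(0.001600) = 6.99.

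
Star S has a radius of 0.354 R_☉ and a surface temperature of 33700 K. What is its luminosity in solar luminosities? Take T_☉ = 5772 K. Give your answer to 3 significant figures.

L/L_☉ = (R/R_☉)² (T/T_☉)⁴ = (0.354)² × (33700/5772)⁴
       = 0.1253 × (5.839)⁴ = 0.1253 × 1162 = 145.6.

146 solar luminosities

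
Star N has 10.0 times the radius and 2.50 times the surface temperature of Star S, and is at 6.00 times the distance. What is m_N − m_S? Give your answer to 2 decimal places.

L_N/L_S = (10.0)²(2.50)⁴ = 3906.
F_N/F_S = (L_N/L_S)/(d_N/d_S)² = 3906/36.00 = 108.5.
m_N − m_S = −2.5 log₁₀(108.5) = -5.09.

-5.09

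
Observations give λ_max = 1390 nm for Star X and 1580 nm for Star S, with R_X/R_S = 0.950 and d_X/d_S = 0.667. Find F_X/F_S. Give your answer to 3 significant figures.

3.39

Wien's law: T_X/T_S = λ_S/λ_X = 1580/1390 = 1.137.
L_X/L_S = (R_X/R_S)²(T_X/T_S)⁴ = (0.950)²(1.137)⁴ = 1.507.
F_X/F_S = (L_X/L_S)/(d_X/d_S)² = 1.507/(0.667)² = 3.387.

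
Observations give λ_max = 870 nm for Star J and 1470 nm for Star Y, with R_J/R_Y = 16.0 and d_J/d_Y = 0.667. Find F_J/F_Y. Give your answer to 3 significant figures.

4.69×10^3

Wien's law: T_J/T_Y = λ_Y/λ_J = 1470/870 = 1.690.
L_J/L_Y = (R_J/R_Y)²(T_J/T_Y)⁴ = (16.0)²(1.690)⁴ = 2087.
F_J/F_Y = (L_J/L_Y)/(d_J/d_Y)² = 2087/(0.667)² = 4690.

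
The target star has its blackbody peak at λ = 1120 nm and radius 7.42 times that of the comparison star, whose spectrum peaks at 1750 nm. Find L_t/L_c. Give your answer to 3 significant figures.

Wien's law gives T ∝ 1/λ_max, so T_t/T_c = λ_c/λ_t = 1750/1120 = 1.562.
Then L ∝ R²T⁴ gives L_t/L_c = (7.42)² × (1.562)⁴ = 55.06 × 5.960 = 328.2.

328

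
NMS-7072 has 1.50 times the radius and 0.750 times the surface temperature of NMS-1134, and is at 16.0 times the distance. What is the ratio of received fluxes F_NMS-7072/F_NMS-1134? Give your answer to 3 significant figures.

0.00278

L_NMS-7072/L_NMS-1134 = (R_NMS-7072/R_NMS-1134)²(T_NMS-7072/T_NMS-1134)⁴ = (1.50)² × (0.750)⁴ = 0.7119.
F_NMS-7072/F_NMS-1134 = (L_NMS-7072/L_NMS-1134)/(d_NMS-7072/d_NMS-1134)² = 0.7119 / (16.0)² = 0.002781.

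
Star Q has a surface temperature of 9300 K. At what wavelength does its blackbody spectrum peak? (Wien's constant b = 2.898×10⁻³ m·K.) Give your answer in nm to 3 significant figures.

λ_max = b/T = 2.898×10⁻³ / 9300 = 3.12×10^-7 m = 311.6 nm.

312 nm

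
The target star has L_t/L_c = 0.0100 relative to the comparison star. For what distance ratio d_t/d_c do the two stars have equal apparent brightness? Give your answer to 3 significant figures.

0.100

Equal flux requires L_t/d_t² = L_c/d_c², so d_t/d_c = √(L_t/L_c)
= √(0.0100) = 0.1000.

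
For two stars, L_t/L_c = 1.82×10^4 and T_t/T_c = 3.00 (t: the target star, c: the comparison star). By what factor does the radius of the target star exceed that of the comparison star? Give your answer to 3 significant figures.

L ∝ R²T⁴ gives R ∝ √L / T², so
R_t/R_c = √(1.82×10^4) / (3.00)² = 134.9 / 9.000 = 14.99.

15.0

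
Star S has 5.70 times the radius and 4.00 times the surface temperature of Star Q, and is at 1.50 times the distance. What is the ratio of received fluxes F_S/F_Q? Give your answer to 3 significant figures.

3.70×10^3

L_S/L_Q = (R_S/R_Q)²(T_S/T_Q)⁴ = (5.70)² × (4.00)⁴ = 8317.
F_S/F_Q = (L_S/L_Q)/(d_S/d_Q)² = 8317 / (1.50)² = 3697.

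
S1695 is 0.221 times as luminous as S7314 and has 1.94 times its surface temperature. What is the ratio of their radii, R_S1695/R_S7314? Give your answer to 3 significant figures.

L ∝ R²T⁴ gives R ∝ √L / T², so
R_S1695/R_S7314 = √(0.221) / (1.94)² = 0.4701 / 3.764 = 0.1249.

0.125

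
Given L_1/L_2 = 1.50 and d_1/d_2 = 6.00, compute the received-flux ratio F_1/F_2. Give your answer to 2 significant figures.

F = L/(4πd²), so F_1/F_2 = (L_1/L_2) / (d_1/d_2)²
= 1.50 / (6.00)² = 1.50 / 36.00 = 0.04167.

0.042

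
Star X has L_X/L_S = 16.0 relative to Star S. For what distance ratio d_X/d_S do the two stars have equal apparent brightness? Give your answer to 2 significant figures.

4.0

Equal flux requires L_X/d_X² = L_S/d_S², so d_X/d_S = √(L_X/L_S)
= √(16.0) = 4.000.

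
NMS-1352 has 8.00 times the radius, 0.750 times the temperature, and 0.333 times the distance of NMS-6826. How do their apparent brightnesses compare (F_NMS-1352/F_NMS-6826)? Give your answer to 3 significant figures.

L_NMS-1352/L_NMS-6826 = (R_NMS-1352/R_NMS-6826)²(T_NMS-1352/T_NMS-6826)⁴ = (8.00)² × (0.750)⁴ = 20.25.
F_NMS-1352/F_NMS-6826 = (L_NMS-1352/L_NMS-6826)/(d_NMS-1352/d_NMS-6826)² = 20.25 / (0.333)² = 182.6.

183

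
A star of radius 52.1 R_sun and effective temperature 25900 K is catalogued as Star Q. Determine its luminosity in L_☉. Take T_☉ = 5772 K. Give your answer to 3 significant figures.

1.10×10^6 L_☉

L/L_☉ = (R/R_☉)² (T/T_☉)⁴ = (52.1)² × (25900/5772)⁴
       = 2714 × (4.487)⁴ = 2714 × 405.4 = 1.100×10^6.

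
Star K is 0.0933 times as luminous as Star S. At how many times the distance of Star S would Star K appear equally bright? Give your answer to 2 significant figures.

Equal flux requires L_K/d_K² = L_S/d_S², so d_K/d_S = √(L_K/L_S)
= √(0.0933) = 0.3055.

0.31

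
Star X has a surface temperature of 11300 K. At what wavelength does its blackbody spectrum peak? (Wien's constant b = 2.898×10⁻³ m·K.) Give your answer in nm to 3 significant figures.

256 nm

λ_max = b/T = 2.898×10⁻³ / 11300 = 2.56×10^-7 m = 256.5 nm.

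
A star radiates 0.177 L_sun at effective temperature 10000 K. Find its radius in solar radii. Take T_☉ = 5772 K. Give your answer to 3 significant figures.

R/R_☉ = √(L/L_☉) / (T/T_☉)² = √(0.177) / (1.733)²
       = 0.4207 / 3.002 = 0.1402.

0.140 solar radii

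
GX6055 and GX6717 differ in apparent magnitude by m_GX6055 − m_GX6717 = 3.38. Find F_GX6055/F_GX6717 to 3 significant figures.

0.0445

F_GX6055/F_GX6717 = 10^(−(m_GX6055 − m_GX6717)/2.5) = 10^(-3.38/2.5) = 10^-1.352 = 0.04446.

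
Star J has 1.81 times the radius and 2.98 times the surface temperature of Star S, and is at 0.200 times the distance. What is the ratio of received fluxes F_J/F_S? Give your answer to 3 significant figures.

6.46×10^3

L_J/L_S = (R_J/R_S)²(T_J/T_S)⁴ = (1.81)² × (2.98)⁴ = 258.4.
F_J/F_S = (L_J/L_S)/(d_J/d_S)² = 258.4 / (0.200)² = 6459.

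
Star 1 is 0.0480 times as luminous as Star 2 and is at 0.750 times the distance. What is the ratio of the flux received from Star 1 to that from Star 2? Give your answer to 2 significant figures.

F = L/(4πd²), so F_1/F_2 = (L_1/L_2) / (d_1/d_2)²
= 0.0480 / (0.750)² = 0.0480 / 0.5625 = 0.08533.

0.085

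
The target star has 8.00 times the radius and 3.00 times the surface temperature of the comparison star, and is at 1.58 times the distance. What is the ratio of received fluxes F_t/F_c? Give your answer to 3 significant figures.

2.08×10^3

L_t/L_c = (R_t/R_c)²(T_t/T_c)⁴ = (8.00)² × (3.00)⁴ = 5184.
F_t/F_c = (L_t/L_c)/(d_t/d_c)² = 5184 / (1.58)² = 2077.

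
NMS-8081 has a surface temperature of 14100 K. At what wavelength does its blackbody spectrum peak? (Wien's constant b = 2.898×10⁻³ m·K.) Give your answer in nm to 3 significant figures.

λ_max = b/T = 2.898×10⁻³ / 14100 = 2.06×10^-7 m = 205.5 nm.

206 nm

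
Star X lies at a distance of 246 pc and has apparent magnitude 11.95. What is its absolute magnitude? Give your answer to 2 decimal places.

M = m − 5 log₁₀(d/10 pc) = 11.95 − 5 log₁₀(246/10)
  = 11.95 − 5 × 1.391 = 11.95 − 6.95 = 5.00.

5.00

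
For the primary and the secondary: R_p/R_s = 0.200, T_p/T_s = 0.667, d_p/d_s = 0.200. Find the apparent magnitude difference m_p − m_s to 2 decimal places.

1.76

L_p/L_s = (0.200)²(0.667)⁴ = 0.007917.
F_p/F_s = (L_p/L_s)/(d_p/d_s)² = 0.007917/0.04000 = 0.1979.
m_p − m_s = −2.5 log₁₀(0.1979) = 1.76.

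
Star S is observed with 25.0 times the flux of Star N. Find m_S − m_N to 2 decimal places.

-3.49

m_S − m_N = −2.5 log₁₀(F_S/F_N) = −2.5 log₁₀(25.0) = −2.5 × (1.398) = -3.495.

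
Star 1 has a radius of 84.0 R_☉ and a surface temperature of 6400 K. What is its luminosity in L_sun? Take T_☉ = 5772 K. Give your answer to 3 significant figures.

L/L_☉ = (R/R_☉)² (T/T_☉)⁴ = (84.0)² × (6400/5772)⁴
       = 7056 × (1.109)⁴ = 7056 × 1.512 = 1.067×10^4.

1.07×10^4 L_sun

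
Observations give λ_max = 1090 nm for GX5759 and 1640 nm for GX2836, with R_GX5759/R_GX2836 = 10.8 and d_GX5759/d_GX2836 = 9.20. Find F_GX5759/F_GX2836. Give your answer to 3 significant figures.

7.06

Wien's law: T_GX5759/T_GX2836 = λ_GX2836/λ_GX5759 = 1640/1090 = 1.505.
L_GX5759/L_GX2836 = (R_GX5759/R_GX2836)²(T_GX5759/T_GX2836)⁴ = (10.8)²(1.505)⁴ = 597.7.
F_GX5759/F_GX2836 = (L_GX5759/L_GX2836)/(d_GX5759/d_GX2836)² = 597.7/(9.20)² = 7.062.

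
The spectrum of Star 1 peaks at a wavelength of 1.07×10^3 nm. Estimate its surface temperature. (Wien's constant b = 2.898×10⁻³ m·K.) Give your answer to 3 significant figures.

T = b/λ_max = 2.898×10⁻³ / (1.07×10^3×10⁻⁹) = 2708 K.

2.71×10^3 K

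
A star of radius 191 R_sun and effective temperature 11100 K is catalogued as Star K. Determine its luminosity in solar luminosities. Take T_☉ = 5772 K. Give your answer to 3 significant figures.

L/L_☉ = (R/R_☉)² (T/T_☉)⁴ = (191)² × (11100/5772)⁴
       = 3.648×10^4 × (1.923)⁴ = 3.648×10^4 × 13.68 = 4.989×10^5.

4.99×10^5 solar luminosities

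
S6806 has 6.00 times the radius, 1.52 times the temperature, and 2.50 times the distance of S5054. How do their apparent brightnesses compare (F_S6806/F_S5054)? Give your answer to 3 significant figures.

30.7

L_S6806/L_S5054 = (R_S6806/R_S5054)²(T_S6806/T_S5054)⁴ = (6.00)² × (1.52)⁴ = 192.2.
F_S6806/F_S5054 = (L_S6806/L_S5054)/(d_S6806/d_S5054)² = 192.2 / (2.50)² = 30.75.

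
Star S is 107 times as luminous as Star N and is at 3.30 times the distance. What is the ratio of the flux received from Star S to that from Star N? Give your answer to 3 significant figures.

9.83

F = L/(4πd²), so F_S/F_N = (L_S/L_N) / (d_S/d_N)²
= 107 / (3.30)² = 107 / 10.89 = 9.826.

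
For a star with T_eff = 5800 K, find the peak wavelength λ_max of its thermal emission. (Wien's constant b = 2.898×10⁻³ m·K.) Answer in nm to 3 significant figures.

500 nm

λ_max = b/T = 2.898×10⁻³ / 5800 = 5.00×10^-7 m = 499.7 nm.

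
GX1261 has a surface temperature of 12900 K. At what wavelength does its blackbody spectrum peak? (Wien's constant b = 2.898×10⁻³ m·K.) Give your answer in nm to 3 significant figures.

λ_max = b/T = 2.898×10⁻³ / 12900 = 2.25×10^-7 m = 224.7 nm.

225 nm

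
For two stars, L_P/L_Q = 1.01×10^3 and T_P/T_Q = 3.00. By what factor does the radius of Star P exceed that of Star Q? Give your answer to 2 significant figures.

L ∝ R²T⁴ gives R ∝ √L / T², so
R_P/R_Q = √(1.01×10^3) / (3.00)² = 31.78 / 9.000 = 3.531.

3.5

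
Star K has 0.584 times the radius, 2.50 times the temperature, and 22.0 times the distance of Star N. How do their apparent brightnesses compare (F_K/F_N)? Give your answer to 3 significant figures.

0.0275

L_K/L_N = (R_K/R_N)²(T_K/T_N)⁴ = (0.584)² × (2.50)⁴ = 13.32.
F_K/F_N = (L_K/L_N)/(d_K/d_N)² = 13.32 / (22.0)² = 0.02753.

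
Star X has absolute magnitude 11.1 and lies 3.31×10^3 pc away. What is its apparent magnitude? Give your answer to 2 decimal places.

m = M + 5 log₁₀(d/10 pc) = 11.1 + 5 log₁₀(3.31×10^3/10)
  = 11.1 + 5 × 2.520 = 11.1 + 12.60 = 23.70.

23.70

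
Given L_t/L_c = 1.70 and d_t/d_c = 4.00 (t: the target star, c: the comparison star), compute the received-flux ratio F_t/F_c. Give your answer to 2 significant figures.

0.11

F = L/(4πd²), so F_t/F_c = (L_t/L_c) / (d_t/d_c)²
= 1.70 / (4.00)² = 1.70 / 16.00 = 0.1062.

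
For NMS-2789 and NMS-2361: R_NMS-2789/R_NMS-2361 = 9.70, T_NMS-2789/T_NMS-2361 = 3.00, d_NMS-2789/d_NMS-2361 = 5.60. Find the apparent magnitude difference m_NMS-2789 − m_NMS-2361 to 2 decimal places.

-5.96

L_NMS-2789/L_NMS-2361 = (9.70)²(3.00)⁴ = 7621.
F_NMS-2789/F_NMS-2361 = (L_NMS-2789/L_NMS-2361)/(d_NMS-2789/d_NMS-2361)² = 7621/31.36 = 243.0.
m_NMS-2789 − m_NMS-2361 = −2.5 log₁₀(243.0) = -5.96.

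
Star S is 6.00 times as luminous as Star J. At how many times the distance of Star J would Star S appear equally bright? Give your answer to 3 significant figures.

Equal flux requires L_S/d_S² = L_J/d_J², so d_S/d_J = √(L_S/L_J)
= √(6.00) = 2.449.

2.45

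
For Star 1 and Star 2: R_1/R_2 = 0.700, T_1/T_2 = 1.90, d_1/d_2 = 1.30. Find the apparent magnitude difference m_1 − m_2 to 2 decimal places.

L_1/L_2 = (0.700)²(1.90)⁴ = 6.386.
F_1/F_2 = (L_1/L_2)/(d_1/d_2)² = 6.386/1.690 = 3.779.
m_1 − m_2 = −2.5 log₁₀(3.779) = -1.44.

-1.44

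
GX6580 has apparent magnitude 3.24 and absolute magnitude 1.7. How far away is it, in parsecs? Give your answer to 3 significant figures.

20.3 pc

m − M = 5 log₁₀(d/10 pc)
3.24 − (1.7) = 1.54 = 5 log₁₀(d/10)
d = 10 × 10^(1.54/5) = 10 × 10^0.308 = 20.32 pc.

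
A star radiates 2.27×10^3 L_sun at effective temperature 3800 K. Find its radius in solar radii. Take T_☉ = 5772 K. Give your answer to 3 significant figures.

110 solar radii

R/R_☉ = √(L/L_☉) / (T/T_☉)² = √(2.27×10^3) / (0.6584)²
       = 47.64 / 0.4334 = 109.9.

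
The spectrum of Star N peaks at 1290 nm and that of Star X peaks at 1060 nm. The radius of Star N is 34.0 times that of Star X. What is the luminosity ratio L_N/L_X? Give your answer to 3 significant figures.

Wien's law gives T ∝ 1/λ_max, so T_N/T_X = λ_X/λ_N = 1060/1290 = 0.8217.
Then L ∝ R²T⁴ gives L_N/L_X = (34.0)² × (0.8217)⁴ = 1156 × 0.4559 = 527.0.

527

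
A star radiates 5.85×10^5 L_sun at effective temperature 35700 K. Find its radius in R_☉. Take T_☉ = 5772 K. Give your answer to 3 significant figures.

20.0 R_☉

R/R_☉ = √(L/L_☉) / (T/T_☉)² = √(5.85×10^5) / (6.185)²
       = 764.9 / 38.25 = 19.99.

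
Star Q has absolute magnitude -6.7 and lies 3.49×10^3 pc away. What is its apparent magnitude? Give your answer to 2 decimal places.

m = M + 5 log₁₀(d/10 pc) = -6.7 + 5 log₁₀(3.49×10^3/10)
  = -6.7 + 5 × 2.543 = -6.7 + 12.71 = 6.01.

6.01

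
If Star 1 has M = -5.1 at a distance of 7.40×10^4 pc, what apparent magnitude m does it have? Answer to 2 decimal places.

14.25

m = M + 5 log₁₀(d/10 pc) = -5.1 + 5 log₁₀(7.40×10^4/10)
  = -5.1 + 5 × 3.869 = -5.1 + 19.35 = 14.25.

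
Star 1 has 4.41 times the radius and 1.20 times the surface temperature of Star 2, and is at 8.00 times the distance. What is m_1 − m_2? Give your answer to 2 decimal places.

L_1/L_2 = (4.41)²(1.20)⁴ = 40.33.
F_1/F_2 = (L_1/L_2)/(d_1/d_2)² = 40.33/64.00 = 0.6301.
m_1 − m_2 = −2.5 log₁₀(0.6301) = 0.50.

0.50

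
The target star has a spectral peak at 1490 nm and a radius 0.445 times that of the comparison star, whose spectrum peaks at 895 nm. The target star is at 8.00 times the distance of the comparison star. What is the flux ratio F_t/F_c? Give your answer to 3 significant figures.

Wien's law: T_t/T_c = λ_c/λ_t = 895/1490 = 0.6007.
L_t/L_c = (R_t/R_c)²(T_t/T_c)⁴ = (0.445)²(0.6007)⁴ = 0.02578.
F_t/F_c = (L_t/L_c)/(d_t/d_c)² = 0.02578/(8.00)² = 4.028×10^-4.

4.03×10^-4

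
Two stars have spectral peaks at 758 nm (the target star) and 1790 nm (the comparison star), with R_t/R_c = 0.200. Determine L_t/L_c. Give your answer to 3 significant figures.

1.24

Wien's law gives T ∝ 1/λ_max, so T_t/T_c = λ_c/λ_t = 1790/758 = 2.361.
Then L ∝ R²T⁴ gives L_t/L_c = (0.200)² × (2.361)⁴ = 0.04000 × 31.10 = 1.244.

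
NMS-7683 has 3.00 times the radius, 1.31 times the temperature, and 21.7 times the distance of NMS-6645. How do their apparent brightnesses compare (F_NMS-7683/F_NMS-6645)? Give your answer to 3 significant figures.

L_NMS-7683/L_NMS-6645 = (R_NMS-7683/R_NMS-6645)²(T_NMS-7683/T_NMS-6645)⁴ = (3.00)² × (1.31)⁴ = 26.50.
F_NMS-7683/F_NMS-6645 = (L_NMS-7683/L_NMS-6645)/(d_NMS-7683/d_NMS-6645)² = 26.50 / (21.7)² = 0.05629.

0.0563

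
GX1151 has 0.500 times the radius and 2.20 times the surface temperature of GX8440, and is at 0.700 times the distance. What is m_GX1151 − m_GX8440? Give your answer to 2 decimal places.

-2.69

L_GX1151/L_GX8440 = (0.500)²(2.20)⁴ = 5.856.
F_GX1151/F_GX8440 = (L_GX1151/L_GX8440)/(d_GX1151/d_GX8440)² = 5.856/0.4900 = 11.95.
m_GX1151 − m_GX8440 = −2.5 log₁₀(11.95) = -2.69.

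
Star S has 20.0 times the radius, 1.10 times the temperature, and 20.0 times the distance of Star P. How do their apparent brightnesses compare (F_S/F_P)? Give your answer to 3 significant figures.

L_S/L_P = (R_S/R_P)²(T_S/T_P)⁴ = (20.0)² × (1.10)⁴ = 585.6.
F_S/F_P = (L_S/L_P)/(d_S/d_P)² = 585.6 / (20.0)² = 1.464.

1.46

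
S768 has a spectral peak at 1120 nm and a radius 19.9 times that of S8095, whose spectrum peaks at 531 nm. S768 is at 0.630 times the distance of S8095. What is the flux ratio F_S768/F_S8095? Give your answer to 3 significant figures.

50.4

Wien's law: T_S768/T_S8095 = λ_S8095/λ_S768 = 531/1120 = 0.4741.
L_S768/L_S8095 = (R_S768/R_S8095)²(T_S768/T_S8095)⁴ = (19.9)²(0.4741)⁴ = 20.01.
F_S768/F_S8095 = (L_S768/L_S8095)/(d_S768/d_S8095)² = 20.01/(0.630)² = 50.41.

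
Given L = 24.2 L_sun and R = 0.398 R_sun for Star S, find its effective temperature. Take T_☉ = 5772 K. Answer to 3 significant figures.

2.03×10^4 K

T/T_☉ = (L/L_☉)^(1/4) / (R/R_☉)^(1/2)
T = 5772 × (24.2)^(1/4) / √(0.398) = 5772 × 2.218 / 0.6309 = 2.029×10^4 K.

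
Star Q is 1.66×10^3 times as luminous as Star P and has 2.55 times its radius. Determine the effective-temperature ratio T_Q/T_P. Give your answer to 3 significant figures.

L ∝ R²T⁴ gives T ∝ (L/R²)^(1/4), so
T_Q/T_P = (1.66×10^3 / 2.55²)^(1/4) = (255.3)^(1/4) = 3.997.

4.00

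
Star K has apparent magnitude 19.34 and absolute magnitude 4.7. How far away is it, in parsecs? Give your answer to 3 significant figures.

m − M = 5 log₁₀(d/10 pc)
19.34 − (4.7) = 14.64 = 5 log₁₀(d/10)
d = 10 × 10^(14.64/5) = 10 × 10^2.928 = 8472 pc.

8.47×10^3 pc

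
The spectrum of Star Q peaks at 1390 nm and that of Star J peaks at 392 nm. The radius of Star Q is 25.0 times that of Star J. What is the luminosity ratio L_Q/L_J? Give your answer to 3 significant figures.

3.95

Wien's law gives T ∝ 1/λ_max, so T_Q/T_J = λ_J/λ_Q = 392/1390 = 0.2820.
Then L ∝ R²T⁴ gives L_Q/L_J = (25.0)² × (0.2820)⁴ = 625.0 × 0.006325 = 3.953.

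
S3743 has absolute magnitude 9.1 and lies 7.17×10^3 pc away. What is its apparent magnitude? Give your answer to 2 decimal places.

m = M + 5 log₁₀(d/10 pc) = 9.1 + 5 log₁₀(7.17×10^3/10)
  = 9.1 + 5 × 2.856 = 9.1 + 14.28 = 23.38.

23.38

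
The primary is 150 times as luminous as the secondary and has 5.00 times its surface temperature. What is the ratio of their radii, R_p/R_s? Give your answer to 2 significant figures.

L ∝ R²T⁴ gives R ∝ √L / T², so
R_p/R_s = √(150) / (5.00)² = 12.25 / 25.00 = 0.4899.

0.49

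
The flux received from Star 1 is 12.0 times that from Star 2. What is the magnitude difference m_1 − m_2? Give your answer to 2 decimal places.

-2.70

m_1 − m_2 = −2.5 log₁₀(F_1/F_2) = −2.5 log₁₀(12.0) = −2.5 × (1.079) = -2.698.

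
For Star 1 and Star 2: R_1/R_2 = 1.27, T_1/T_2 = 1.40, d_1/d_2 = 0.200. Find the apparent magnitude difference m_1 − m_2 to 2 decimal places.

L_1/L_2 = (1.27)²(1.40)⁴ = 6.196.
F_1/F_2 = (L_1/L_2)/(d_1/d_2)² = 6.196/0.04000 = 154.9.
m_1 − m_2 = −2.5 log₁₀(154.9) = -5.48.

-5.48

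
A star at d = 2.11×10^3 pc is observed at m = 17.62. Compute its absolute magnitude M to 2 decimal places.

M = m − 5 log₁₀(d/10 pc) = 17.62 − 5 log₁₀(2.11×10^3/10)
  = 17.62 − 5 × 2.324 = 17.62 − 11.62 = 6.00.

6.00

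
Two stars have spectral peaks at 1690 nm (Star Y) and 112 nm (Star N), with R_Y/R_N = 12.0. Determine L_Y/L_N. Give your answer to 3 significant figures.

Wien's law gives T ∝ 1/λ_max, so T_Y/T_N = λ_N/λ_Y = 112/1690 = 0.06627.
Then L ∝ R²T⁴ gives L_Y/L_N = (12.0)² × (0.06627)⁴ = 144.0 × 1.929×10^-5 = 0.002778.

0.00278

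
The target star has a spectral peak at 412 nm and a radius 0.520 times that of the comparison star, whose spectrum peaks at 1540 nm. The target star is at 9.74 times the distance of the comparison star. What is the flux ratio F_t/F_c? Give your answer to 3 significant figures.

Wien's law: T_t/T_c = λ_c/λ_t = 1540/412 = 3.738.
L_t/L_c = (R_t/R_c)²(T_t/T_c)⁴ = (0.520)²(3.738)⁴ = 52.78.
F_t/F_c = (L_t/L_c)/(d_t/d_c)² = 52.78/(9.74)² = 0.5564.

0.556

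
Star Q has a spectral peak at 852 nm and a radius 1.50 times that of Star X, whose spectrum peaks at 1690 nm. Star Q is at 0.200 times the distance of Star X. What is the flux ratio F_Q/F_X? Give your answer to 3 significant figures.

871

Wien's law: T_Q/T_X = λ_X/λ_Q = 1690/852 = 1.984.
L_Q/L_X = (R_Q/R_X)²(T_Q/T_X)⁴ = (1.50)²(1.984)⁴ = 34.83.
F_Q/F_X = (L_Q/L_X)/(d_Q/d_X)² = 34.83/(0.200)² = 870.8.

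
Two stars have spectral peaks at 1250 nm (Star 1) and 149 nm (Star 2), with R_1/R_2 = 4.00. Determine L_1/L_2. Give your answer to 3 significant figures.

Wien's law gives T ∝ 1/λ_max, so T_1/T_2 = λ_2/λ_1 = 149/1250 = 0.1192.
Then L ∝ R²T⁴ gives L_1/L_2 = (4.00)² × (0.1192)⁴ = 16.00 × 2.019×10^-4 = 0.003230.

0.00323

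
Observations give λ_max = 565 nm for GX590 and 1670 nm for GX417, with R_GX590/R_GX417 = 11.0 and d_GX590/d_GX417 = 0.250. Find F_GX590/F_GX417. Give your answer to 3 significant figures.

Wien's law: T_GX590/T_GX417 = λ_GX417/λ_GX590 = 1670/565 = 2.956.
L_GX590/L_GX417 = (R_GX590/R_GX417)²(T_GX590/T_GX417)⁴ = (11.0)²(2.956)⁴ = 9235.
F_GX590/F_GX417 = (L_GX590/L_GX417)/(d_GX590/d_GX417)² = 9235/(0.250)² = 1.478×10^5.

1.48×10^5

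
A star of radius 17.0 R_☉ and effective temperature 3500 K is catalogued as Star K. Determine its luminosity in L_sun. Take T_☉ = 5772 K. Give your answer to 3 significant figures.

39.1 L_sun

L/L_☉ = (R/R_☉)² (T/T_☉)⁴ = (17.0)² × (3500/5772)⁴
       = 289.0 × (0.6064)⁴ = 289.0 × 0.1352 = 39.07.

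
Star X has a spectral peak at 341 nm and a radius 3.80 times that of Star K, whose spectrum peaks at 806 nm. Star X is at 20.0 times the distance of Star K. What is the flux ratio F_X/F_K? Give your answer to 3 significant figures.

Wien's law: T_X/T_K = λ_K/λ_X = 806/341 = 2.364.
L_X/L_K = (R_X/R_K)²(T_X/T_K)⁴ = (3.80)²(2.364)⁴ = 450.7.
F_X/F_K = (L_X/L_K)/(d_X/d_K)² = 450.7/(20.0)² = 1.127.

1.13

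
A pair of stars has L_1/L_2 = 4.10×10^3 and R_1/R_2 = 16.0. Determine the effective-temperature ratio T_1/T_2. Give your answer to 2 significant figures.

L ∝ R²T⁴ gives T ∝ (L/R²)^(1/4), so
T_1/T_2 = (4.10×10^3 / 16.0²)^(1/4) = (16.02)^(1/4) = 2.000.

2.0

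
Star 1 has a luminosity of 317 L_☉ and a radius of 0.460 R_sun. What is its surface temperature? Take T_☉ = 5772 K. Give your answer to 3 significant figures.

3.59×10^4 K

T/T_☉ = (L/L_☉)^(1/4) / (R/R_☉)^(1/2)
T = 5772 × (317)^(1/4) / √(0.460) = 5772 × 4.220 / 0.6782 = 3.591×10^4 K.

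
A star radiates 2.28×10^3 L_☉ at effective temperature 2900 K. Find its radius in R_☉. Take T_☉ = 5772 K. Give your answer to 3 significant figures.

R/R_☉ = √(L/L_☉) / (T/T_☉)² = √(2.28×10^3) / (0.5024)²
       = 47.75 / 0.2524 = 189.2.

189 R_☉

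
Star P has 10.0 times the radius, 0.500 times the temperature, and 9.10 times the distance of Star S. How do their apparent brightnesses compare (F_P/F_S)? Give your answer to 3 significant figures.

0.0755

L_P/L_S = (R_P/R_S)²(T_P/T_S)⁴ = (10.0)² × (0.500)⁴ = 6.250.
F_P/F_S = (L_P/L_S)/(d_P/d_S)² = 6.250 / (9.10)² = 0.07547.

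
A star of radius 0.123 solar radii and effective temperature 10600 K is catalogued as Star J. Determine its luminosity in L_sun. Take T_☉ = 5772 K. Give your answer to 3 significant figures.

0.172 L_sun

L/L_☉ = (R/R_☉)² (T/T_☉)⁴ = (0.123)² × (10600/5772)⁴
       = 0.01513 × (1.836)⁴ = 0.01513 × 11.37 = 0.1721.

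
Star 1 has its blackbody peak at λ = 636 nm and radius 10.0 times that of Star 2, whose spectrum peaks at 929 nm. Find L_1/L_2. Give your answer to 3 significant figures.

Wien's law gives T ∝ 1/λ_max, so T_1/T_2 = λ_2/λ_1 = 929/636 = 1.461.
Then L ∝ R²T⁴ gives L_1/L_2 = (10.0)² × (1.461)⁴ = 100.0 × 4.552 = 455.2.

455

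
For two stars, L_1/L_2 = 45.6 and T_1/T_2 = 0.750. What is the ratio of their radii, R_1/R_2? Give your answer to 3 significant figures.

L ∝ R²T⁴ gives R ∝ √L / T², so
R_1/R_2 = √(45.6) / (0.750)² = 6.753 / 0.5625 = 12.00.

12.0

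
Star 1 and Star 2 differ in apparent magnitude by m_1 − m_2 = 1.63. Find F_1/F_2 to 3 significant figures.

0.223

F_1/F_2 = 10^(−(m_1 − m_2)/2.5) = 10^(-1.63/2.5) = 10^-0.652 = 0.2228.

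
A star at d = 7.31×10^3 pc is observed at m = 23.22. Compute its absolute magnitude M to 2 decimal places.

8.90

M = m − 5 log₁₀(d/10 pc) = 23.22 − 5 log₁₀(7.31×10^3/10)
  = 23.22 − 5 × 2.864 = 23.22 − 14.32 = 8.90.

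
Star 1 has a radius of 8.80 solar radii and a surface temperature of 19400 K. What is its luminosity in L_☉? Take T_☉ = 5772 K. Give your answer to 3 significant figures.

9.88×10^3 L_☉

L/L_☉ = (R/R_☉)² (T/T_☉)⁴ = (8.80)² × (19400/5772)⁴
       = 77.44 × (3.361)⁴ = 77.44 × 127.6 = 9883.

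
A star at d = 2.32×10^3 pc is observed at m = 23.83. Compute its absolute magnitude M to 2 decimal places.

M = m − 5 log₁₀(d/10 pc) = 23.83 − 5 log₁₀(2.32×10^3/10)
  = 23.83 − 5 × 2.365 = 23.83 − 11.83 = 12.00.

12.00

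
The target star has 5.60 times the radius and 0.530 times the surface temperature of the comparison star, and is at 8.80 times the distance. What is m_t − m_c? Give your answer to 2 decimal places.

3.74

L_t/L_c = (5.60)²(0.530)⁴ = 2.474.
F_t/F_c = (L_t/L_c)/(d_t/d_c)² = 2.474/77.44 = 0.03195.
m_t − m_c = −2.5 log₁₀(0.03195) = 3.74.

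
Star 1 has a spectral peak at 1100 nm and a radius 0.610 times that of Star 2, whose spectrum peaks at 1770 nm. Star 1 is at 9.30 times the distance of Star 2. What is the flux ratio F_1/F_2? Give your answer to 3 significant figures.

0.0288

Wien's law: T_1/T_2 = λ_2/λ_1 = 1770/1100 = 1.609.
L_1/L_2 = (R_1/R_2)²(T_1/T_2)⁴ = (0.610)²(1.609)⁴ = 2.494.
F_1/F_2 = (L_1/L_2)/(d_1/d_2)² = 2.494/(9.30)² = 0.02884.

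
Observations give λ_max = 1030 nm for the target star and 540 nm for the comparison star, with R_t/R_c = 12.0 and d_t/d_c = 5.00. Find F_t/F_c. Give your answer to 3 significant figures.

0.435

Wien's law: T_t/T_c = λ_c/λ_t = 540/1030 = 0.5243.
L_t/L_c = (R_t/R_c)²(T_t/T_c)⁴ = (12.0)²(0.5243)⁴ = 10.88.
F_t/F_c = (L_t/L_c)/(d_t/d_c)² = 10.88/(5.00)² = 0.4352.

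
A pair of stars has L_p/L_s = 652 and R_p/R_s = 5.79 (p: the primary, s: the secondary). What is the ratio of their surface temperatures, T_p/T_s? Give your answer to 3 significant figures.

2.10

L ∝ R²T⁴ gives T ∝ (L/R²)^(1/4), so
T_p/T_s = (652 / 5.79²)^(1/4) = (19.45)^(1/4) = 2.100.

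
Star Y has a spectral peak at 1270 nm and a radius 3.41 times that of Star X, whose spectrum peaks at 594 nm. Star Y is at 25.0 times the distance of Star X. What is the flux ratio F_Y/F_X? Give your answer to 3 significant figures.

Wien's law: T_Y/T_X = λ_X/λ_Y = 594/1270 = 0.4677.
L_Y/L_X = (R_Y/R_X)²(T_Y/T_X)⁴ = (3.41)²(0.4677)⁴ = 0.5565.
F_Y/F_X = (L_Y/L_X)/(d_Y/d_X)² = 0.5565/(25.0)² = 8.903×10^-4.

8.90×10^-4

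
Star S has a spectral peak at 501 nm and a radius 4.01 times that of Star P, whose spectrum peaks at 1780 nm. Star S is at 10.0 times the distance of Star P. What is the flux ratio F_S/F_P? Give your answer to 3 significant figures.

25.6

Wien's law: T_S/T_P = λ_P/λ_S = 1780/501 = 3.553.
L_S/L_P = (R_S/R_P)²(T_S/T_P)⁴ = (4.01)²(3.553)⁴ = 2562.
F_S/F_P = (L_S/L_P)/(d_S/d_P)² = 2562/(10.0)² = 25.62.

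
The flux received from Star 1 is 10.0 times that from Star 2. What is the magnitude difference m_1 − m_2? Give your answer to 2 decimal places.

-2.50

m_1 − m_2 = −2.5 log₁₀(F_1/F_2) = −2.5 log₁₀(10.0) = −2.5 × (1.000) = -2.500.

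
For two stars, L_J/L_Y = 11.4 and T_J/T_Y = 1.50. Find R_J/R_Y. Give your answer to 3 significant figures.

1.50

L ∝ R²T⁴ gives R ∝ √L / T², so
R_J/R_Y = √(11.4) / (1.50)² = 3.376 / 2.250 = 1.501.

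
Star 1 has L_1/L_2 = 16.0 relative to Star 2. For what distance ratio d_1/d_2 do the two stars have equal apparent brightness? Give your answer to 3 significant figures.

4.00

Equal flux requires L_1/d_1² = L_2/d_2², so d_1/d_2 = √(L_1/L_2)
= √(16.0) = 4.000.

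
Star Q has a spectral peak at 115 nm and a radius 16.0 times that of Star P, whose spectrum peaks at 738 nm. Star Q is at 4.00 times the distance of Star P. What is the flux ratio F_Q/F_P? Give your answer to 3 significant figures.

Wien's law: T_Q/T_P = λ_P/λ_Q = 738/115 = 6.417.
L_Q/L_P = (R_Q/R_P)²(T_Q/T_P)⁴ = (16.0)²(6.417)⁴ = 4.342×10^5.
F_Q/F_P = (L_Q/L_P)/(d_Q/d_P)² = 4.342×10^5/(4.00)² = 2.714×10^4.

2.71×10^4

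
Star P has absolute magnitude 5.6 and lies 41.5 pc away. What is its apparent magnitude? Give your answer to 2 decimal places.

m = M + 5 log₁₀(d/10 pc) = 5.6 + 5 log₁₀(41.5/10)
  = 5.6 + 5 × 0.618 = 5.6 + 3.09 = 8.69.

8.69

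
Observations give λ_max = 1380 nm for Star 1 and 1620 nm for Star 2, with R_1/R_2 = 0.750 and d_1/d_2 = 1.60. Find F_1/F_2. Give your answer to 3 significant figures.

Wien's law: T_1/T_2 = λ_2/λ_1 = 1620/1380 = 1.174.
L_1/L_2 = (R_1/R_2)²(T_1/T_2)⁴ = (0.750)²(1.174)⁴ = 1.068.
F_1/F_2 = (L_1/L_2)/(d_1/d_2)² = 1.068/(1.60)² = 0.4173.

0.417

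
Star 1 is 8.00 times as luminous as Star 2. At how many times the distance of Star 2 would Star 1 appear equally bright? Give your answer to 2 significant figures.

Equal flux requires L_1/d_1² = L_2/d_2², so d_1/d_2 = √(L_1/L_2)
= √(8.00) = 2.828.

2.8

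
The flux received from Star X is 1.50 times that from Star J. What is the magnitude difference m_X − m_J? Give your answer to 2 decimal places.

m_X − m_J = −2.5 log₁₀(F_X/F_J) = −2.5 log₁₀(1.50) = −2.5 × (0.176) = -0.440.

-0.44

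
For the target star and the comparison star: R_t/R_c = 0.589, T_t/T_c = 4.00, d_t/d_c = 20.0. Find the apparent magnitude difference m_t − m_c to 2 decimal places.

L_t/L_c = (0.589)²(4.00)⁴ = 88.81.
F_t/F_c = (L_t/L_c)/(d_t/d_c)² = 88.81/400.0 = 0.2220.
m_t − m_c = −2.5 log₁₀(0.2220) = 1.63.

1.63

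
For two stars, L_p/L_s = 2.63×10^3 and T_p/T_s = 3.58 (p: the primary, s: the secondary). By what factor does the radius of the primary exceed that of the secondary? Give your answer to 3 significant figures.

4.00

L ∝ R²T⁴ gives R ∝ √L / T², so
R_p/R_s = √(2.63×10^3) / (3.58)² = 51.28 / 12.82 = 4.001.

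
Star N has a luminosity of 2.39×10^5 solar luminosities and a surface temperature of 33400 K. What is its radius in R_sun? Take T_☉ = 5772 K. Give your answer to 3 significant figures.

R/R_☉ = √(L/L_☉) / (T/T_☉)² = √(2.39×10^5) / (5.787)²
       = 488.9 / 33.48 = 14.60.

14.6 R_sun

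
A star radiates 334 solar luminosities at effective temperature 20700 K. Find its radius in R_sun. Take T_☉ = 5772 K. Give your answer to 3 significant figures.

1.42 R_sun

R/R_☉ = √(L/L_☉) / (T/T_☉)² = √(334) / (3.586)²
       = 18.28 / 12.86 = 1.421.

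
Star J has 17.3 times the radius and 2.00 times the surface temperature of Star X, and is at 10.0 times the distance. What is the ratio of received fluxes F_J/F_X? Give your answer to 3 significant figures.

47.9

L_J/L_X = (R_J/R_X)²(T_J/T_X)⁴ = (17.3)² × (2.00)⁴ = 4789.
F_J/F_X = (L_J/L_X)/(d_J/d_X)² = 4789 / (10.0)² = 47.89.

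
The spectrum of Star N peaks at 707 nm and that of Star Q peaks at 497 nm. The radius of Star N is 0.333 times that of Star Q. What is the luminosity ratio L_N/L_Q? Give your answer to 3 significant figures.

Wien's law gives T ∝ 1/λ_max, so T_N/T_Q = λ_Q/λ_N = 497/707 = 0.7030.
Then L ∝ R²T⁴ gives L_N/L_Q = (0.333)² × (0.7030)⁴ = 0.1109 × 0.2442 = 0.02708.

0.0271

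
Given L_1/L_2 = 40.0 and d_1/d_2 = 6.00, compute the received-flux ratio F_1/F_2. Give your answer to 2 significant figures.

F = L/(4πd²), so F_1/F_2 = (L_1/L_2) / (d_1/d_2)²
= 40.0 / (6.00)² = 40.0 / 36.00 = 1.111.

1.1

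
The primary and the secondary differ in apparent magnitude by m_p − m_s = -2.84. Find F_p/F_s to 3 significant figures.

F_p/F_s = 10^(−(m_p − m_s)/2.5) = 10^(2.84/2.5) = 10^1.136 = 13.68.

13.7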